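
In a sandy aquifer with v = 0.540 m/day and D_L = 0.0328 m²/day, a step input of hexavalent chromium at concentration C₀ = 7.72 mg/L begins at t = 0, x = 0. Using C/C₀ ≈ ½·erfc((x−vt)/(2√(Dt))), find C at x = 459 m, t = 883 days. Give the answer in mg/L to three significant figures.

7.65 mg/L

For a continuous step input, C/C₀ ≈ ½·erfc((x−vt)/(2√(Dt))).
vt = 0.540 × 883 = 476.82 m and 2√(Dt) = 2√(0.0328 × 883) = 10.76 m.
Argument (x−vt)/(2√(Dt)) = (459 − 476.82)/10.76 = -1.656; ½·erfc(-1.656) = 0.9904.
C = 7.72 × 0.9904 = 7.65 mg/L.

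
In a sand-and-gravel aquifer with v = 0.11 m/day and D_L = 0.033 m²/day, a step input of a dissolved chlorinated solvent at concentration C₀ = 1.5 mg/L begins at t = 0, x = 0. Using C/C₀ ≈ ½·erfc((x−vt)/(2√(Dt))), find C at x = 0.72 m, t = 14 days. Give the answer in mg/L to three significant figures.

For a continuous step input, C/C₀ ≈ ½·erfc((x−vt)/(2√(Dt))).
vt = 0.11 × 14 = 1.54 m and 2√(Dt) = 2√(0.033 × 14) = 1.359 m.
Argument (x−vt)/(2√(Dt)) = (0.72 − 1.54)/1.359 = -0.6034; ½·erfc(-0.6034) = 0.8033.
C = 1.5 × 0.8033 = 1.20 mg/L.

1.20 mg/L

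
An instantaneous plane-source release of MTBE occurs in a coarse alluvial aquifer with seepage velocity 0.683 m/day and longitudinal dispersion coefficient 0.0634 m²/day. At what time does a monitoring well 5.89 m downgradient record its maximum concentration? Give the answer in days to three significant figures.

For the 1D instantaneous-source solution, setting ∂C/∂t = 0 at fixed x gives v²t² + 2Dt − x² = 0, so t = (√(D² + v²x²) − D)/v².
√(D² + v²x²) = √(0.0634² + 0.683² × 5.89²) = 4.023; v² = 0.466489.
t = (4.023 − 0.0634)/0.466489 = 8.49 days (vs. the pure-advection estimate x/v = 8.62 d).

8.49 days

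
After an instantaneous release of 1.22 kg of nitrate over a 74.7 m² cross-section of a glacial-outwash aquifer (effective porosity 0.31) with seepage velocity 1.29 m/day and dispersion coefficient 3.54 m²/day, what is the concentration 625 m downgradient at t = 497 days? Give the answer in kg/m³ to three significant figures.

For an instantaneous plane source, C(x,t) = M/(n_e·A·√(4πDt)) · exp(−(x−vt)²/(4Dt)), with n_e·A the pore (flow) area.
Plume center vt = 1.29 × 497 = 641.13 m, so the well at 625 m is 16.13 m upgradient of the peak.
√(4πDt) = 148.7 m, giving peak height M/(n_e·A·√(4πDt)) = 1.22/(0.31 × 74.7 × 148.7) = 0.0003543 kg/m³.
(x−vt)²/(4Dt) = (-16.13)²/(4 × 3.54 × 497) = 0.03697; exp(−0.03697) = 0.9637.
C = 0.0003543 × 0.9637 = 0.000341 kg/m³.

0.000341 kg/m³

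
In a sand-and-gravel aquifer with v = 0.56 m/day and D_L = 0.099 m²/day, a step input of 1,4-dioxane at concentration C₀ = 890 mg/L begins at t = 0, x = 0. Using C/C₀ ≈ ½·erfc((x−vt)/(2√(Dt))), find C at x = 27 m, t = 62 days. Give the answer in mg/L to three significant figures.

878 mg/L

For a continuous step input, C/C₀ ≈ ½·erfc((x−vt)/(2√(Dt))).
vt = 0.56 × 62 = 34.72 m and 2√(Dt) = 2√(0.099 × 62) = 4.955 m.
Argument (x−vt)/(2√(Dt)) = (27 − 34.72)/4.955 = -1.558; ½·erfc(-1.558) = 0.9862.
C = 890 × 0.9862 = 878 mg/L.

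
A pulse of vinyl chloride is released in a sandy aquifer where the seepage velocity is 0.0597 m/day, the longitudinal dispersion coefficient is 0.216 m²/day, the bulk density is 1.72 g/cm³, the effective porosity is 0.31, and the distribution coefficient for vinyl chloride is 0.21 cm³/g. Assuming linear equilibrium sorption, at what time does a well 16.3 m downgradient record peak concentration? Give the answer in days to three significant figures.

Retardation factor R = 1 + ρ_b·K_d/n = 1 + 1.72 × 0.21/0.31 = 2.165.
Sorption retards both mechanisms: v_R = v/R = 0.02758 m/day, D_R = D/R = 0.09977 m²/day.
Peak time from v_R²t² + 2D_R t − x² = 0: t = (√(D_R² + v_R²x²) − D_R)/v_R².
√(D_R² + v_R²x²) = √(0.09977² + 0.02758² × 16.3²) = 0.4605; v_R² = 0.0007607.
t = (0.4605 − 0.09977)/0.0007607 = 474 days.

474 days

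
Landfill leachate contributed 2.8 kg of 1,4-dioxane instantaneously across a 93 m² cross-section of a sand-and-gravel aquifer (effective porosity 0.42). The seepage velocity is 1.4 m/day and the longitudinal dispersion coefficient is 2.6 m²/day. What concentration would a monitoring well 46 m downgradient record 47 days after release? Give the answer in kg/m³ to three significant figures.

For an instantaneous plane source, C(x,t) = M/(n_e·A·√(4πDt)) · exp(−(x−vt)²/(4Dt)), with n_e·A the pore (flow) area.
Plume center vt = 1.4 × 47 = 65.8 m, so the well at 46 m is 19.8 m upgradient of the peak.
√(4πDt) = 39.19 m, giving peak height M/(n_e·A·√(4πDt)) = 2.8/(0.42 × 93 × 39.19) = 0.001829 kg/m³.
(x−vt)²/(4Dt) = (-19.8)²/(4 × 2.6 × 47) = 0.8020; exp(−0.8020) = 0.4484.
C = 0.001829 × 0.4484 = 0.000820 kg/m³.

0.000820 kg/m³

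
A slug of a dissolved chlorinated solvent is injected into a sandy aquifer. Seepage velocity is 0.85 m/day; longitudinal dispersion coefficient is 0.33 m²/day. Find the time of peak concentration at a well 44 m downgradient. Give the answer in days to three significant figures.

For the 1D instantaneous-source solution, setting ∂C/∂t = 0 at fixed x gives v²t² + 2Dt − x² = 0, so t = (√(D² + v²x²) − D)/v².
√(D² + v²x²) = √(0.33² + 0.85² × 44²) = 37.40; v² = 0.7225.
t = (37.40 − 0.33)/0.7225 = 51.3 days (vs. the pure-advection estimate x/v = 51.8 d).

51.3 days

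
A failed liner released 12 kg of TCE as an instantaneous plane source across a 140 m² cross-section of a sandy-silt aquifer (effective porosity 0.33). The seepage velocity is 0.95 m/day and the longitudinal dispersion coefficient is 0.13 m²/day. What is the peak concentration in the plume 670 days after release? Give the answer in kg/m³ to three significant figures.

The peak of an instantaneous 1D plume sits at x = vt; there the Gaussian factor is 1 and C_max = M/(n_e·A·√(4πDt)), where n_e·A is the pore area the mass is dissolved in.
√(4πDt) = √(4π × 0.13 × 670) = 33.08 m, so C_max = 12/(0.33 × 140 × 33.08) = 0.00785 kg/m³.

0.00785 kg/m³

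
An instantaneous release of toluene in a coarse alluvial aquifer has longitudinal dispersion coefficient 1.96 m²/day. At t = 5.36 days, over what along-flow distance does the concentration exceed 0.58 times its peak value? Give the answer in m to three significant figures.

9.57 m

The plume is Gaussian with σ = √(2Dt) = √(2 × 1.96 × 5.36) = 4.584 m.
C/C_peak = exp(−Δx²/(2σ²)) = 0.58 ⇒ Δx = σ·√(−2 ln 0.58) = 4.584 × 1.044 = 4.786 m.
Width = 2Δx = 9.57 m.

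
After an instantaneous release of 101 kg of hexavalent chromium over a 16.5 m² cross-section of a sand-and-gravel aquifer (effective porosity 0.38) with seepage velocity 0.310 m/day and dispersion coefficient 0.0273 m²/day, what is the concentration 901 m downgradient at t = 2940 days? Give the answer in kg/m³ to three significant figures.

For an instantaneous plane source, C(x,t) = M/(n_e·A·√(4πDt)) · exp(−(x−vt)²/(4Dt)), with n_e·A the pore (flow) area.
Plume center vt = 0.310 × 2940 = 911.4 m, so the well at 901 m is 10.4 m upgradient of the peak.
√(4πDt) = 31.76 m, giving peak height M/(n_e·A·√(4πDt)) = 101/(0.38 × 16.5 × 31.76) = 0.5072 kg/m³.
(x−vt)²/(4Dt) = (-10.4)²/(4 × 0.0273 × 2940) = 0.3369; exp(−0.3369) = 0.7140.
C = 0.5072 × 0.7140 = 0.362 kg/m³.

0.362 kg/m³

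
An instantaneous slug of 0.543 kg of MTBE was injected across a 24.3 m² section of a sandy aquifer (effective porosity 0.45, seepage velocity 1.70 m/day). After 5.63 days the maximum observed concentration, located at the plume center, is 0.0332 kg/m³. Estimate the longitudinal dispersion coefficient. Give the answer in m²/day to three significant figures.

At the plume center C_max = M/(n_e·A·√(4πDt)), so D = M²/(4πt·(n_e·A·C_max)²).
n_e·A·C_max = 0.45 × 24.3 × 0.0332 = 0.3630 kg/m.
D = 0.543²/(4π × 5.63 × 0.3630²) = 0.0316 m²/day.

0.0316 m²/day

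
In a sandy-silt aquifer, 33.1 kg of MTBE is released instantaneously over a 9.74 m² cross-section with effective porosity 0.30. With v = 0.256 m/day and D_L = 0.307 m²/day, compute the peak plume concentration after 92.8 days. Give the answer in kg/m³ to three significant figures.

0.599 kg/m³

The peak of an instantaneous 1D plume sits at x = vt; there the Gaussian factor is 1 and C_max = M/(n_e·A·√(4πDt)), where n_e·A is the pore area the mass is dissolved in.
√(4πDt) = √(4π × 0.307 × 92.8) = 18.92 m, so C_max = 33.1/(0.30 × 9.74 × 18.92) = 0.599 kg/m³.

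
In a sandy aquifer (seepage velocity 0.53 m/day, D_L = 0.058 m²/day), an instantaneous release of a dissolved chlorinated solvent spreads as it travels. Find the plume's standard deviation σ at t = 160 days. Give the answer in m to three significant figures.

4.31 m

Dispersive spreading gives a Gaussian with σ² = 2Dt; advection only shifts the center.
σ = √(2 × 0.058 × 160) = 4.31 m.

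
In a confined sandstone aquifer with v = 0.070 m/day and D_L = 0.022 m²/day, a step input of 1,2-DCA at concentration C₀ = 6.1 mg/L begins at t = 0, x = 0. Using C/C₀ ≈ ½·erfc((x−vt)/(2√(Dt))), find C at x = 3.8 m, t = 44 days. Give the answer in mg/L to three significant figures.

For a continuous step input, C/C₀ ≈ ½·erfc((x−vt)/(2√(Dt))).
vt = 0.070 × 44 = 3.08 m and 2√(Dt) = 2√(0.022 × 44) = 1.968 m.
Argument (x−vt)/(2√(Dt)) = (3.8 − 3.08)/1.968 = 0.3659; ½·erfc(0.3659) = 0.3024.
C = 6.1 × 0.3024 = 1.84 mg/L.

1.84 mg/L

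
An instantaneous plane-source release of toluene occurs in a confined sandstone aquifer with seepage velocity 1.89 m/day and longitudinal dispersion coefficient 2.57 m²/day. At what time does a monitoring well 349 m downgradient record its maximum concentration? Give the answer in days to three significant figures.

For the 1D instantaneous-source solution, setting ∂C/∂t = 0 at fixed x gives v²t² + 2Dt − x² = 0, so t = (√(D² + v²x²) − D)/v².
√(D² + v²x²) = √(2.57² + 1.89² × 349²) = 659.6; v² = 3.5721.
t = (659.6 − 2.57)/3.5721 = 184 days (vs. the pure-advection estimate x/v = 185 d).

184 days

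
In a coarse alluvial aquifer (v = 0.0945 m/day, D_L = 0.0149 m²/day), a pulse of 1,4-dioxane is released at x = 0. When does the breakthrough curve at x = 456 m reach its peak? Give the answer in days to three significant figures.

4820 days

For the 1D instantaneous-source solution, setting ∂C/∂t = 0 at fixed x gives v²t² + 2Dt − x² = 0, so t = (√(D² + v²x²) − D)/v².
√(D² + v²x²) = √(0.0149² + 0.0945² × 456²) = 43.09; v² = 0.00893025.
t = (43.09 − 0.0149)/0.00893025 = 4820 days (vs. the pure-advection estimate x/v = 4830 d).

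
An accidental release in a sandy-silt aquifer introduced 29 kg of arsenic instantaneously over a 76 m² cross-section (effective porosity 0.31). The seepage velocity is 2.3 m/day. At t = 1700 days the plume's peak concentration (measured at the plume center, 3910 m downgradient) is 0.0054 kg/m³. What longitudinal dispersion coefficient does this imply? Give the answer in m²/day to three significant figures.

2.43 m²/day

At the plume center C_max = M/(n_e·A·√(4πDt)), so D = M²/(4πt·(n_e·A·C_max)²).
n_e·A·C_max = 0.31 × 76 × 0.0054 = 0.1272 kg/m.
D = 29²/(4π × 1700 × 0.1272²) = 2.43 m²/day.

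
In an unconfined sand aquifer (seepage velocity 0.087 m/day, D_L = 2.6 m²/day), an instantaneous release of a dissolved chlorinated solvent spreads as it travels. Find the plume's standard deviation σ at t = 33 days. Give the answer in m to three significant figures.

Dispersive spreading gives a Gaussian with σ² = 2Dt; advection only shifts the center.
σ = √(2 × 2.6 × 33) = 13.1 m.

13.1 m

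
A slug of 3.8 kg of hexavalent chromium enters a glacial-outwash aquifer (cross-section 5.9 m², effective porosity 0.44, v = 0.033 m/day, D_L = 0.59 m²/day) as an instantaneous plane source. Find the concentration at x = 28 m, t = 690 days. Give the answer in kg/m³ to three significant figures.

For an instantaneous plane source, C(x,t) = M/(n_e·A·√(4πDt)) · exp(−(x−vt)²/(4Dt)), with n_e·A the pore (flow) area.
Plume center vt = 0.033 × 690 = 22.77 m, so the well at 28 m is 5.23 m downgradient of the peak.
√(4πDt) = 71.52 m, giving peak height M/(n_e·A·√(4πDt)) = 3.8/(0.44 × 5.9 × 71.52) = 0.02047 kg/m³.
(x−vt)²/(4Dt) = (5.23)²/(4 × 0.59 × 690) = 0.01680; exp(−0.01680) = 0.9833.
C = 0.02047 × 0.9833 = 0.0201 kg/m³.

0.0201 kg/m³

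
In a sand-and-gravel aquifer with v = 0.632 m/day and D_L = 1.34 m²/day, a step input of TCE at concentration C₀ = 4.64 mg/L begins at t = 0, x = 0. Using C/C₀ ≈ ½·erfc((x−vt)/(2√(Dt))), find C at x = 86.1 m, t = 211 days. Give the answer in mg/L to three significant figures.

For a continuous step input, C/C₀ ≈ ½·erfc((x−vt)/(2√(Dt))).
vt = 0.632 × 211 = 133.352 m and 2√(Dt) = 2√(1.34 × 211) = 33.63 m.
Argument (x−vt)/(2√(Dt)) = (86.1 − 133.352)/33.63 = -1.405; ½·erfc(-1.405) = 0.9765.
C = 4.64 × 0.9765 = 4.53 mg/L.

4.53 mg/L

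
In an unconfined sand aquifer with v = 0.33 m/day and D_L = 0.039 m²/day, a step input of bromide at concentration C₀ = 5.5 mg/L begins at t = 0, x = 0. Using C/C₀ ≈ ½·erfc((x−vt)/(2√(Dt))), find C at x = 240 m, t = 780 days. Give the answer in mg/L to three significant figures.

For a continuous step input, C/C₀ ≈ ½·erfc((x−vt)/(2√(Dt))).
vt = 0.33 × 780 = 257.4 m and 2√(Dt) = 2√(0.039 × 780) = 11.03 m.
Argument (x−vt)/(2√(Dt)) = (240 − 257.4)/11.03 = -1.578; ½·erfc(-1.578) = 0.9872.
C = 5.5 × 0.9872 = 5.43 mg/L.

5.43 mg/L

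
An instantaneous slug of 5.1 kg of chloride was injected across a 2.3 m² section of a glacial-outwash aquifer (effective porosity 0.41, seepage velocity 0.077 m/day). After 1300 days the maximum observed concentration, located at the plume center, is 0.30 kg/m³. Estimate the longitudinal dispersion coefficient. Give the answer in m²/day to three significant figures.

0.0199 m²/day

At the plume center C_max = M/(n_e·A·√(4πDt)), so D = M²/(4πt·(n_e·A·C_max)²).
n_e·A·C_max = 0.41 × 2.3 × 0.30 = 0.2829 kg/m.
D = 5.1²/(4π × 1300 × 0.2829²) = 0.0199 m²/day.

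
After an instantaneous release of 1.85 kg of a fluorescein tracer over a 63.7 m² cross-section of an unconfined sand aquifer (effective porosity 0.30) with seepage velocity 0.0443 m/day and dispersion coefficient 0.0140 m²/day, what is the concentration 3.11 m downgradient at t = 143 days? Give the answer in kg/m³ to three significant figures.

For an instantaneous plane source, C(x,t) = M/(n_e·A·√(4πDt)) · exp(−(x−vt)²/(4Dt)), with n_e·A the pore (flow) area.
Plume center vt = 0.0443 × 143 = 6.3349 m, so the well at 3.11 m is 3.2249 m upgradient of the peak.
√(4πDt) = 5.016 m, giving peak height M/(n_e·A·√(4πDt)) = 1.85/(0.30 × 63.7 × 5.016) = 0.01930 kg/m³.
(x−vt)²/(4Dt) = (-3.2249)²/(4 × 0.0140 × 143) = 1.299; exp(−1.299) = 0.2728.
C = 0.01930 × 0.2728 = 0.00527 kg/m³.

0.00527 kg/m³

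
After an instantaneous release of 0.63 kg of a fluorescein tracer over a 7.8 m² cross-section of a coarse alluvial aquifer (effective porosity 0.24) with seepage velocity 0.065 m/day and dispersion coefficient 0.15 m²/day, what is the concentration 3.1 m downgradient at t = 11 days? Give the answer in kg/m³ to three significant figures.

0.0312 kg/m³

For an instantaneous plane source, C(x,t) = M/(n_e·A·√(4πDt)) · exp(−(x−vt)²/(4Dt)), with n_e·A the pore (flow) area.
Plume center vt = 0.065 × 11 = 0.715 m, so the well at 3.1 m is 2.385 m downgradient of the peak.
√(4πDt) = 4.554 m, giving peak height M/(n_e·A·√(4πDt)) = 0.63/(0.24 × 7.8 × 4.554) = 0.07390 kg/m³.
(x−vt)²/(4Dt) = (2.385)²/(4 × 0.15 × 11) = 0.8619; exp(−0.8619) = 0.4224.
C = 0.07390 × 0.4224 = 0.0312 kg/m³.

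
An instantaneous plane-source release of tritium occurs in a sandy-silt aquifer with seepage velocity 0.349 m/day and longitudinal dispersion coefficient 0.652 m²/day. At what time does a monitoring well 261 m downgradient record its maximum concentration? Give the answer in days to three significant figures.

743 days

For the 1D instantaneous-source solution, setting ∂C/∂t = 0 at fixed x gives v²t² + 2Dt − x² = 0, so t = (√(D² + v²x²) − D)/v².
√(D² + v²x²) = √(0.652² + 0.349² × 261²) = 91.09; v² = 0.121801.
t = (91.09 − 0.652)/0.121801 = 743 days (vs. the pure-advection estimate x/v = 748 d).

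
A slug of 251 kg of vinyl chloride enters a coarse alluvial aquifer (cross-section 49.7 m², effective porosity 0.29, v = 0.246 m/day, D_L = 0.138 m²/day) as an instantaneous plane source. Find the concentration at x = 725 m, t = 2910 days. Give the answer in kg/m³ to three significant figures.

0.233 kg/m³

For an instantaneous plane source, C(x,t) = M/(n_e·A·√(4πDt)) · exp(−(x−vt)²/(4Dt)), with n_e·A the pore (flow) area.
Plume center vt = 0.246 × 2910 = 715.86 m, so the well at 725 m is 9.14 m downgradient of the peak.
√(4πDt) = 71.04 m, giving peak height M/(n_e·A·√(4πDt)) = 251/(0.29 × 49.7 × 71.04) = 0.2451 kg/m³.
(x−vt)²/(4Dt) = (9.14)²/(4 × 0.138 × 2910) = 0.05201; exp(−0.05201) = 0.9493.
C = 0.2451 × 0.9493 = 0.233 kg/m³.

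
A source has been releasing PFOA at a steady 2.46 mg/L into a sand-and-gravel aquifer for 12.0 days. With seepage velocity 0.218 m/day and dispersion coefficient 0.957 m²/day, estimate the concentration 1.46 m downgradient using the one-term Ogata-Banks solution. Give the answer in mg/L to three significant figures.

1.46 mg/L

For a continuous step input, C/C₀ ≈ ½·erfc((x−vt)/(2√(Dt))).
vt = 0.218 × 12.0 = 2.616 m and 2√(Dt) = 2√(0.957 × 12.0) = 6.778 m.
Argument (x−vt)/(2√(Dt)) = (1.46 − 2.616)/6.778 = -0.1706; ½·erfc(-0.1706) = 0.5953.
C = 2.46 × 0.5953 = 1.46 mg/L.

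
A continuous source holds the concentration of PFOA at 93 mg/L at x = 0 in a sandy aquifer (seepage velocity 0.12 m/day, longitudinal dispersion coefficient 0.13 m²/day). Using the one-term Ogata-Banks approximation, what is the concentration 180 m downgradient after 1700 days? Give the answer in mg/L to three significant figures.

81.2 mg/L

For a continuous step input, C/C₀ ≈ ½·erfc((x−vt)/(2√(Dt))).
vt = 0.12 × 1700 = 204 m and 2√(Dt) = 2√(0.13 × 1700) = 29.73 m.
Argument (x−vt)/(2√(Dt)) = (180 − 204)/29.73 = -0.8073; ½·erfc(-0.8073) = 0.8732.
C = 93 × 0.8732 = 81.2 mg/L.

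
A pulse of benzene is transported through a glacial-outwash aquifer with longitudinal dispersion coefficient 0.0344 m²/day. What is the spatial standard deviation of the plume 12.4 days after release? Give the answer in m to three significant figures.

0.924 m

Dispersive spreading gives a Gaussian with σ² = 2Dt; advection only shifts the center.
σ = √(2 × 0.0344 × 12.4) = 0.924 m.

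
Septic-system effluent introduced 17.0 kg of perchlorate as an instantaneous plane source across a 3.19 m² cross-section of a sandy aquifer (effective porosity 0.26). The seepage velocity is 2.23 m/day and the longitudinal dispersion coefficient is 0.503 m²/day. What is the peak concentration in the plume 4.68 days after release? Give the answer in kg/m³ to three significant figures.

3.77 kg/m³

The peak of an instantaneous 1D plume sits at x = vt; there the Gaussian factor is 1 and C_max = M/(n_e·A·√(4πDt)), where n_e·A is the pore area the mass is dissolved in.
√(4πDt) = √(4π × 0.503 × 4.68) = 5.439 m, so C_max = 17.0/(0.26 × 3.19 × 5.439) = 3.77 kg/m³.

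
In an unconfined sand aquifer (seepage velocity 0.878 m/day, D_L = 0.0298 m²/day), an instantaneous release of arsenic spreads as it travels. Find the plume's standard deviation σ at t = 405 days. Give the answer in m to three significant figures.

4.91 m

Dispersive spreading gives a Gaussian with σ² = 2Dt; advection only shifts the center.
σ = √(2 × 0.0298 × 405) = 4.91 m.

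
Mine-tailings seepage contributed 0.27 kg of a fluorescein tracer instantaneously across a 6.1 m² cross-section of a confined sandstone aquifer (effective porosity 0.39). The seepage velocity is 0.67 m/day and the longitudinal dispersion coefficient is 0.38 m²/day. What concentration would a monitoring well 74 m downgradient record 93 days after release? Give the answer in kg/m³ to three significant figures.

0.00205 kg/m³

For an instantaneous plane source, C(x,t) = M/(n_e·A·√(4πDt)) · exp(−(x−vt)²/(4Dt)), with n_e·A the pore (flow) area.
Plume center vt = 0.67 × 93 = 62.31 m, so the well at 74 m is 11.69 m downgradient of the peak.
√(4πDt) = 21.07 m, giving peak height M/(n_e·A·√(4πDt)) = 0.27/(0.39 × 6.1 × 21.07) = 0.005386 kg/m³.
(x−vt)²/(4Dt) = (11.69)²/(4 × 0.38 × 93) = 0.9667; exp(−0.9667) = 0.3803.
C = 0.005386 × 0.3803 = 0.00205 kg/m³.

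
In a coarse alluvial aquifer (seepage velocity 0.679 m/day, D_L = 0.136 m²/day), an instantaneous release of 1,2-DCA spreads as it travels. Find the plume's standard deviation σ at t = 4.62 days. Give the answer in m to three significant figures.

1.12 m

Dispersive spreading gives a Gaussian with σ² = 2Dt; advection only shifts the center.
σ = √(2 × 0.136 × 4.62) = 1.12 m.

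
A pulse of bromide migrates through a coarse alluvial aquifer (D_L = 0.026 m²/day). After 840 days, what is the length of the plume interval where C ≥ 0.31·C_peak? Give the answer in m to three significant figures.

The plume is Gaussian with σ = √(2Dt) = √(2 × 0.026 × 840) = 6.609 m.
C/C_peak = exp(−Δx²/(2σ²)) = 0.31 ⇒ Δx = σ·√(−2 ln 0.31) = 6.609 × 1.530 = 10.11 m.
Width = 2Δx = 20.2 m.

20.2 m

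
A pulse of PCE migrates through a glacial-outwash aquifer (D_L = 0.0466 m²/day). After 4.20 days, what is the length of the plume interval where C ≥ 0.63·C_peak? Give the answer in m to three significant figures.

The plume is Gaussian with σ = √(2Dt) = √(2 × 0.0466 × 4.20) = 0.6257 m.
C/C_peak = exp(−Δx²/(2σ²)) = 0.63 ⇒ Δx = σ·√(−2 ln 0.63) = 0.6257 × 0.9613 = 0.6015 m.
Width = 2Δx = 1.20 m.

1.20 m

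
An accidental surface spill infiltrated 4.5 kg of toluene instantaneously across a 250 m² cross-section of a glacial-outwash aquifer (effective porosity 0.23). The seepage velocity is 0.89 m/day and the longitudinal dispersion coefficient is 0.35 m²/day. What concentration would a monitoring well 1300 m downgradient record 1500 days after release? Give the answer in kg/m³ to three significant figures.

For an instantaneous plane source, C(x,t) = M/(n_e·A·√(4πDt)) · exp(−(x−vt)²/(4Dt)), with n_e·A the pore (flow) area.
Plume center vt = 0.89 × 1500 = 1335 m, so the well at 1300 m is 35 m upgradient of the peak.
√(4πDt) = 81.22 m, giving peak height M/(n_e·A·√(4πDt)) = 4.5/(0.23 × 250 × 81.22) = 0.0009636 kg/m³.
(x−vt)²/(4Dt) = (-35)²/(4 × 0.35 × 1500) = 0.5833; exp(−0.5833) = 0.5581.
C = 0.0009636 × 0.5581 = 0.000538 kg/m³.

0.000538 kg/m³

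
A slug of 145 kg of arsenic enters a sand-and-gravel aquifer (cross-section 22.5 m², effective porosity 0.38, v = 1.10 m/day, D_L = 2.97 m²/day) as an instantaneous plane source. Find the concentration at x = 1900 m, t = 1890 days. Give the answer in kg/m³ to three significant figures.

For an instantaneous plane source, C(x,t) = M/(n_e·A·√(4πDt)) · exp(−(x−vt)²/(4Dt)), with n_e·A the pore (flow) area.
Plume center vt = 1.10 × 1890 = 2079 m, so the well at 1900 m is 179 m upgradient of the peak.
√(4πDt) = 265.6 m, giving peak height M/(n_e·A·√(4πDt)) = 145/(0.38 × 22.5 × 265.6) = 0.06385 kg/m³.
(x−vt)²/(4Dt) = (-179)²/(4 × 2.97 × 1890) = 1.427; exp(−1.427) = 0.2400.
C = 0.06385 × 0.2400 = 0.0153 kg/m³.

0.0153 kg/m³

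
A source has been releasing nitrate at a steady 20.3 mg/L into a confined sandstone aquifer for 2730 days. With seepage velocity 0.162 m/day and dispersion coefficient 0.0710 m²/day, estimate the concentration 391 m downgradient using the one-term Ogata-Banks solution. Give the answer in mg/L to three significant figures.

For a continuous step input, C/C₀ ≈ ½·erfc((x−vt)/(2√(Dt))).
vt = 0.162 × 2730 = 442.26 m and 2√(Dt) = 2√(0.0710 × 2730) = 27.84 m.
Argument (x−vt)/(2√(Dt)) = (391 − 442.26)/27.84 = -1.841; ½·erfc(-1.841) = 0.9954.
C = 20.3 × 0.9954 = 20.2 mg/L.

20.2 mg/L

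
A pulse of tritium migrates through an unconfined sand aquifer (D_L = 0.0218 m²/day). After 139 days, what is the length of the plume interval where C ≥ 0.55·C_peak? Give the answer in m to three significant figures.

The plume is Gaussian with σ = √(2Dt) = √(2 × 0.0218 × 139) = 2.462 m.
C/C_peak = exp(−Δx²/(2σ²)) = 0.55 ⇒ Δx = σ·√(−2 ln 0.55) = 2.462 × 1.093 = 2.691 m.
Width = 2Δx = 5.38 m.

5.38 m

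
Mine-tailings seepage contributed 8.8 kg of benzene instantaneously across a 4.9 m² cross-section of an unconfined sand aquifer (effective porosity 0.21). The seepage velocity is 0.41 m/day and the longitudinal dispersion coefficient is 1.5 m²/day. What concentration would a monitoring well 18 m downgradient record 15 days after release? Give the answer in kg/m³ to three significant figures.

For an instantaneous plane source, C(x,t) = M/(n_e·A·√(4πDt)) · exp(−(x−vt)²/(4Dt)), with n_e·A the pore (flow) area.
Plume center vt = 0.41 × 15 = 6.15 m, so the well at 18 m is 11.85 m downgradient of the peak.
√(4πDt) = 16.81 m, giving peak height M/(n_e·A·√(4πDt)) = 8.8/(0.21 × 4.9 × 16.81) = 0.5087 kg/m³.
(x−vt)²/(4Dt) = (11.85)²/(4 × 1.5 × 15) = 1.560; exp(−1.560) = 0.2101.
C = 0.5087 × 0.2101 = 0.107 kg/m³.

0.107 kg/m³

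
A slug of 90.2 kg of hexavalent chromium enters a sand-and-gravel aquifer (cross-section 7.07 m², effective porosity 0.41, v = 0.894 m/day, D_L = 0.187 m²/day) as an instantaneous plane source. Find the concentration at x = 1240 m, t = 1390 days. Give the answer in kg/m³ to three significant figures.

0.541 kg/m³

For an instantaneous plane source, C(x,t) = M/(n_e·A·√(4πDt)) · exp(−(x−vt)²/(4Dt)), with n_e·A the pore (flow) area.
Plume center vt = 0.894 × 1390 = 1242.66 m, so the well at 1240 m is 2.66 m upgradient of the peak.
√(4πDt) = 57.15 m, giving peak height M/(n_e·A·√(4πDt)) = 90.2/(0.41 × 7.07 × 57.15) = 0.5445 kg/m³.
(x−vt)²/(4Dt) = (-2.66)²/(4 × 0.187 × 1390) = 0.006805; exp(−0.006805) = 0.9932.
C = 0.5445 × 0.9932 = 0.541 kg/m³.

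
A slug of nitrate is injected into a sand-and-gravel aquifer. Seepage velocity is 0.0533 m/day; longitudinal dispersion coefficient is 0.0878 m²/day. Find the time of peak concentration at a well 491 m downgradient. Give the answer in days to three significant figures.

For the 1D instantaneous-source solution, setting ∂C/∂t = 0 at fixed x gives v²t² + 2Dt − x² = 0, so t = (√(D² + v²x²) − D)/v².
√(D² + v²x²) = √(0.0878² + 0.0533² × 491²) = 26.17; v² = 0.00284089.
t = (26.17 − 0.0878)/0.00284089 = 9180 days (vs. the pure-advection estimate x/v = 9210 d).

9180 days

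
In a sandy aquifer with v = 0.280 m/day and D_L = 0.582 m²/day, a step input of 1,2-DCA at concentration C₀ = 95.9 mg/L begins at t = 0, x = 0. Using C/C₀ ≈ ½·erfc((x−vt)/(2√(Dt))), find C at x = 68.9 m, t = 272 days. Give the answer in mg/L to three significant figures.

63.1 mg/L

For a continuous step input, C/C₀ ≈ ½·erfc((x−vt)/(2√(Dt))).
vt = 0.280 × 272 = 76.16 m and 2√(Dt) = 2√(0.582 × 272) = 25.16 m.
Argument (x−vt)/(2√(Dt)) = (68.9 − 76.16)/25.16 = -0.2886; ½·erfc(-0.2886) = 0.6584.
C = 95.9 × 0.6584 = 63.1 mg/L.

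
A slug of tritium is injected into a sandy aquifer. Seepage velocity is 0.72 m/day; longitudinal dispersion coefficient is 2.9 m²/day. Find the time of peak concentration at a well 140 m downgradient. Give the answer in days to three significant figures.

For the 1D instantaneous-source solution, setting ∂C/∂t = 0 at fixed x gives v²t² + 2Dt − x² = 0, so t = (√(D² + v²x²) − D)/v².
√(D² + v²x²) = √(2.9² + 0.72² × 140²) = 100.8; v² = 0.5184.
t = (100.8 − 2.9)/0.5184 = 189 days (vs. the pure-advection estimate x/v = 194 d).

189 days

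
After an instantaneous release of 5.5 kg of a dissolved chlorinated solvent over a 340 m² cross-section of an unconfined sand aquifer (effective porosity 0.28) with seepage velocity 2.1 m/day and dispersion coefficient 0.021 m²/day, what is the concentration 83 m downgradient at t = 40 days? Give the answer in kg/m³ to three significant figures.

0.0132 kg/m³

For an instantaneous plane source, C(x,t) = M/(n_e·A·√(4πDt)) · exp(−(x−vt)²/(4Dt)), with n_e·A the pore (flow) area.
Plume center vt = 2.1 × 40 = 84 m, so the well at 83 m is 1 m upgradient of the peak.
√(4πDt) = 3.249 m, giving peak height M/(n_e·A·√(4πDt)) = 5.5/(0.28 × 340 × 3.249) = 0.01778 kg/m³.
(x−vt)²/(4Dt) = (-1)²/(4 × 0.021 × 40) = 0.2976; exp(−0.2976) = 0.7426.
C = 0.01778 × 0.7426 = 0.0132 kg/m³.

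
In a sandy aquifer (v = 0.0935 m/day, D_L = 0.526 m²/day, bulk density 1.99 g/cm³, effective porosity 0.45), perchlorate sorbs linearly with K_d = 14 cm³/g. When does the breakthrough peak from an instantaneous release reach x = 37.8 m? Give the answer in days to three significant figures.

21900 days

Retardation factor R = 1 + ρ_b·K_d/n = 1 + 1.99 × 14/0.45 = 62.91.
Sorption retards both mechanisms: v_R = v/R = 0.001486 m/day, D_R = D/R = 0.008361 m²/day.
Peak time from v_R²t² + 2D_R t − x² = 0: t = (√(D_R² + v_R²x²) − D_R)/v_R².
√(D_R² + v_R²x²) = √(0.008361² + 0.001486² × 37.8²) = 0.05679; v_R² = 2.208e-06.
t = (0.05679 − 0.008361)/2.208e-06 = 21900 days.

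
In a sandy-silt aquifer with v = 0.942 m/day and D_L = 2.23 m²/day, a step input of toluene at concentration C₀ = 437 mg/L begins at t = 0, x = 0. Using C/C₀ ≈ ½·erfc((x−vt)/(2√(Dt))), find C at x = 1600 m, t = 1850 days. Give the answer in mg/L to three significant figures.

412 mg/L

For a continuous step input, C/C₀ ≈ ½·erfc((x−vt)/(2√(Dt))).
vt = 0.942 × 1850 = 1742.7 m and 2√(Dt) = 2√(2.23 × 1850) = 128.5 m.
Argument (x−vt)/(2√(Dt)) = (1600 − 1742.7)/128.5 = -1.111; ½·erfc(-1.111) = 0.9419.
C = 437 × 0.9419 = 412 mg/L.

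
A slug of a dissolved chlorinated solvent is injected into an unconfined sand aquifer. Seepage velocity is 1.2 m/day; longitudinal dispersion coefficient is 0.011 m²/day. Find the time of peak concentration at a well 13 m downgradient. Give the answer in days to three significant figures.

For the 1D instantaneous-source solution, setting ∂C/∂t = 0 at fixed x gives v²t² + 2Dt − x² = 0, so t = (√(D² + v²x²) − D)/v².
√(D² + v²x²) = √(0.011² + 1.2² × 13²) = 15.60; v² = 1.44.
t = (15.60 − 0.011)/1.44 = 10.8 days (vs. the pure-advection estimate x/v = 10.8 d).

10.8 days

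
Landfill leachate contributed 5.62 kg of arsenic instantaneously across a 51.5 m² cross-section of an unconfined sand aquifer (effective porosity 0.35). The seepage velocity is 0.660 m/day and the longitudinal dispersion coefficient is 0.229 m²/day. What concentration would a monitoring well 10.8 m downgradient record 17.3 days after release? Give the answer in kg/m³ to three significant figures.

For an instantaneous plane source, C(x,t) = M/(n_e·A·√(4πDt)) · exp(−(x−vt)²/(4Dt)), with n_e·A the pore (flow) area.
Plume center vt = 0.660 × 17.3 = 11.418 m, so the well at 10.8 m is 0.618 m upgradient of the peak.
√(4πDt) = 7.056 m, giving peak height M/(n_e·A·√(4πDt)) = 5.62/(0.35 × 51.5 × 7.056) = 0.04419 kg/m³.
(x−vt)²/(4Dt) = (-0.618)²/(4 × 0.229 × 17.3) = 0.02410; exp(−0.02410) = 0.9762.
C = 0.04419 × 0.9762 = 0.0431 kg/m³.

0.0431 kg/m³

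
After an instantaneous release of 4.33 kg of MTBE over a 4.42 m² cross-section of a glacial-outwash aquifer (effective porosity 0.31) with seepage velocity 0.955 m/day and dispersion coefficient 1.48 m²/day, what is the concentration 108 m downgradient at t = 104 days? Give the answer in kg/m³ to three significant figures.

0.0636 kg/m³

For an instantaneous plane source, C(x,t) = M/(n_e·A·√(4πDt)) · exp(−(x−vt)²/(4Dt)), with n_e·A the pore (flow) area.
Plume center vt = 0.955 × 104 = 99.32 m, so the well at 108 m is 8.68 m downgradient of the peak.
√(4πDt) = 43.98 m, giving peak height M/(n_e·A·√(4πDt)) = 4.33/(0.31 × 4.42 × 43.98) = 0.07185 kg/m³.
(x−vt)²/(4Dt) = (8.68)²/(4 × 1.48 × 104) = 0.1224; exp(−0.1224) = 0.8848.
C = 0.07185 × 0.8848 = 0.0636 kg/m³.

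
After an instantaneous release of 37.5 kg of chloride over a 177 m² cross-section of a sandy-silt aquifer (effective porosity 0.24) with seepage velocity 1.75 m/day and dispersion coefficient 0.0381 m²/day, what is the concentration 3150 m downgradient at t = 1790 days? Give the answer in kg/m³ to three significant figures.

For an instantaneous plane source, C(x,t) = M/(n_e·A·√(4πDt)) · exp(−(x−vt)²/(4Dt)), with n_e·A the pore (flow) area.
Plume center vt = 1.75 × 1790 = 3132.5 m, so the well at 3150 m is 17.5 m downgradient of the peak.
√(4πDt) = 29.27 m, giving peak height M/(n_e·A·√(4πDt)) = 37.5/(0.24 × 177 × 29.27) = 0.03016 kg/m³.
(x−vt)²/(4Dt) = (17.5)²/(4 × 0.0381 × 1790) = 1.123; exp(−1.123) = 0.3253.
C = 0.03016 × 0.3253 = 0.00981 kg/m³.

0.00981 kg/m³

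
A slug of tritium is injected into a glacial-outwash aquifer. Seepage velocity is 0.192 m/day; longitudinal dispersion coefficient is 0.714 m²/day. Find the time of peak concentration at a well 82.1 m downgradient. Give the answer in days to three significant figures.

For the 1D instantaneous-source solution, setting ∂C/∂t = 0 at fixed x gives v²t² + 2Dt − x² = 0, so t = (√(D² + v²x²) − D)/v².
√(D² + v²x²) = √(0.714² + 0.192² × 82.1²) = 15.78; v² = 0.036864.
t = (15.78 − 0.714)/0.036864 = 409 days (vs. the pure-advection estimate x/v = 428 d).

409 days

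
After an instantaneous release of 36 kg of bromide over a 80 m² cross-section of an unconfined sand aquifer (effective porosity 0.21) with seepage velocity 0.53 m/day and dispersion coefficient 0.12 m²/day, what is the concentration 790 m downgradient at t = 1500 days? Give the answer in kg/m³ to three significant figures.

For an instantaneous plane source, C(x,t) = M/(n_e·A·√(4πDt)) · exp(−(x−vt)²/(4Dt)), with n_e·A the pore (flow) area.
Plume center vt = 0.53 × 1500 = 795 m, so the well at 790 m is 5 m upgradient of the peak.
√(4πDt) = 47.56 m, giving peak height M/(n_e·A·√(4πDt)) = 36/(0.21 × 80 × 47.56) = 0.04506 kg/m³.
(x−vt)²/(4Dt) = (-5)²/(4 × 0.12 × 1500) = 0.03472; exp(−0.03472) = 0.9659.
C = 0.04506 × 0.9659 = 0.0435 kg/m³.

0.0435 kg/m³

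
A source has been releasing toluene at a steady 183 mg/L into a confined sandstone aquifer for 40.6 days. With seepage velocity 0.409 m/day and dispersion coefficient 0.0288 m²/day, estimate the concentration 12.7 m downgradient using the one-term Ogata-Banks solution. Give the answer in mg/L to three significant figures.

For a continuous step input, C/C₀ ≈ ½·erfc((x−vt)/(2√(Dt))).
vt = 0.409 × 40.6 = 16.6054 m and 2√(Dt) = 2√(0.0288 × 40.6) = 2.163 m.
Argument (x−vt)/(2√(Dt)) = (12.7 − 16.6054)/2.163 = -1.806; ½·erfc(-1.806) = 0.9947.
C = 183 × 0.9947 = 182 mg/L.

182 mg/L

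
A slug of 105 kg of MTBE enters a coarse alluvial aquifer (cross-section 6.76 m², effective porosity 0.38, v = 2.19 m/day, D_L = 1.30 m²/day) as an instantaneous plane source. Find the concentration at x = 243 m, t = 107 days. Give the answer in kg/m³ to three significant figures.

For an instantaneous plane source, C(x,t) = M/(n_e·A·√(4πDt)) · exp(−(x−vt)²/(4Dt)), with n_e·A the pore (flow) area.
Plume center vt = 2.19 × 107 = 234.33 m, so the well at 243 m is 8.67 m downgradient of the peak.
√(4πDt) = 41.81 m, giving peak height M/(n_e·A·√(4πDt)) = 105/(0.38 × 6.76 × 41.81) = 0.9776 kg/m³.
(x−vt)²/(4Dt) = (8.67)²/(4 × 1.30 × 107) = 0.1351; exp(−0.1351) = 0.8736.
C = 0.9776 × 0.8736 = 0.854 kg/m³.

0.854 kg/m³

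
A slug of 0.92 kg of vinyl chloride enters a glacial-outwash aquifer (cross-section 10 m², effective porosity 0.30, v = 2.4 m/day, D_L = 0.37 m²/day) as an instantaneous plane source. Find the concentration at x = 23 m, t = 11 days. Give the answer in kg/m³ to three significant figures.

0.0211 kg/m³

For an instantaneous plane source, C(x,t) = M/(n_e·A·√(4πDt)) · exp(−(x−vt)²/(4Dt)), with n_e·A the pore (flow) area.
Plume center vt = 2.4 × 11 = 26.4 m, so the well at 23 m is 3.4 m upgradient of the peak.
√(4πDt) = 7.152 m, giving peak height M/(n_e·A·√(4πDt)) = 0.92/(0.30 × 10 × 7.152) = 0.04288 kg/m³.
(x−vt)²/(4Dt) = (-3.4)²/(4 × 0.37 × 11) = 0.7101; exp(−0.7101) = 0.4916.
C = 0.04288 × 0.4916 = 0.0211 kg/m³.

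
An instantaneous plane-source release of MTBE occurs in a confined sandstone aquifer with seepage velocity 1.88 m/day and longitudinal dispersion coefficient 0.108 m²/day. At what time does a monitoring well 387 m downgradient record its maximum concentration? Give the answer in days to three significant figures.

For the 1D instantaneous-source solution, setting ∂C/∂t = 0 at fixed x gives v²t² + 2Dt − x² = 0, so t = (√(D² + v²x²) − D)/v².
√(D² + v²x²) = √(0.108² + 1.88² × 387²) = 727.6; v² = 3.5344.
t = (727.6 − 0.108)/3.5344 = 206 days (vs. the pure-advection estimate x/v = 206 d).

206 days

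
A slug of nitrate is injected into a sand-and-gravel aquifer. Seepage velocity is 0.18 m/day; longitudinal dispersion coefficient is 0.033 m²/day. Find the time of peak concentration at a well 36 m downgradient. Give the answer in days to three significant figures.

199 days

For the 1D instantaneous-source solution, setting ∂C/∂t = 0 at fixed x gives v²t² + 2Dt − x² = 0, so t = (√(D² + v²x²) − D)/v².
√(D² + v²x²) = √(0.033² + 0.18² × 36²) = 6.480; v² = 0.0324.
t = (6.480 − 0.033)/0.0324 = 199 days (vs. the pure-advection estimate x/v = 200 d).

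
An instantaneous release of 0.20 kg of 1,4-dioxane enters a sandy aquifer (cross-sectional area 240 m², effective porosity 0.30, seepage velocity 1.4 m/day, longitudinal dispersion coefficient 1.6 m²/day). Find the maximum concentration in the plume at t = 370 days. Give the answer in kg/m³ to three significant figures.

The peak of an instantaneous 1D plume sits at x = vt; there the Gaussian factor is 1 and C_max = M/(n_e·A·√(4πDt)), where n_e·A is the pore area the mass is dissolved in.
√(4πDt) = √(4π × 1.6 × 370) = 86.25 m, so C_max = 0.20/(0.30 × 240 × 86.25) = 3.22e-05 kg/m³.

3.22e-05 kg/m³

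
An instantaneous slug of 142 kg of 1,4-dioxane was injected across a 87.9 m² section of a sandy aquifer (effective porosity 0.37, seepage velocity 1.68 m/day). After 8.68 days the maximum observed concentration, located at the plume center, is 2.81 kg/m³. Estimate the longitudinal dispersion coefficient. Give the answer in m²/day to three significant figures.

At the plume center C_max = M/(n_e·A·√(4πDt)), so D = M²/(4πt·(n_e·A·C_max)²).
n_e·A·C_max = 0.37 × 87.9 × 2.81 = 91.39 kg/m.
D = 142²/(4π × 8.68 × 91.39²) = 0.0221 m²/day.

0.0221 m²/day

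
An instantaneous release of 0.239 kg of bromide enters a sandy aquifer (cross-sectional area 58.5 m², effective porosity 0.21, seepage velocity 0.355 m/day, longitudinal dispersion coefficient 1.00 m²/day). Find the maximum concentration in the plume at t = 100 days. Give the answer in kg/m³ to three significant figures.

The peak of an instantaneous 1D plume sits at x = vt; there the Gaussian factor is 1 and C_max = M/(n_e·A·√(4πDt)), where n_e·A is the pore area the mass is dissolved in.
√(4πDt) = √(4π × 1.00 × 100) = 35.45 m, so C_max = 0.239/(0.21 × 58.5 × 35.45) = 0.000549 kg/m³.

0.000549 kg/m³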